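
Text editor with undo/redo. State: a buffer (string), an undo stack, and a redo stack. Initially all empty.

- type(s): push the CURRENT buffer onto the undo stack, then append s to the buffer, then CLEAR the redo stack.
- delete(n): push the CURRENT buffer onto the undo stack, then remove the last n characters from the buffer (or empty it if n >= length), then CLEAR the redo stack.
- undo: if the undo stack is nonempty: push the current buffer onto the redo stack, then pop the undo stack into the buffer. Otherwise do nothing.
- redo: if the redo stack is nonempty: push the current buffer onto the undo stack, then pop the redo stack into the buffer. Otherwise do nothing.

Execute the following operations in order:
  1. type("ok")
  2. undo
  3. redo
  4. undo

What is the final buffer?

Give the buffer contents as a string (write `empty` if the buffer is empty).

After op 1 (type): buf='ok' undo_depth=1 redo_depth=0
After op 2 (undo): buf='(empty)' undo_depth=0 redo_depth=1
After op 3 (redo): buf='ok' undo_depth=1 redo_depth=0
After op 4 (undo): buf='(empty)' undo_depth=0 redo_depth=1

Answer: empty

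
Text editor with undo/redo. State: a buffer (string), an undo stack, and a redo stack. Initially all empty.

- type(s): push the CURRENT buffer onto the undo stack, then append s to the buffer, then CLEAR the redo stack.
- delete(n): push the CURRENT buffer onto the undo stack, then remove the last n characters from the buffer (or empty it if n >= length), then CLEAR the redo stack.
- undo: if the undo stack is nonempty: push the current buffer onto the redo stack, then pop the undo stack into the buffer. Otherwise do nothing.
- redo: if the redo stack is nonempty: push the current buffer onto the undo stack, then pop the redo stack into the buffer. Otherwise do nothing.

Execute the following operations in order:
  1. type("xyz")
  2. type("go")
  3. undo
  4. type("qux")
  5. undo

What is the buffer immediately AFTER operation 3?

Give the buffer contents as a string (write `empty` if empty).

After op 1 (type): buf='xyz' undo_depth=1 redo_depth=0
After op 2 (type): buf='xyzgo' undo_depth=2 redo_depth=0
After op 3 (undo): buf='xyz' undo_depth=1 redo_depth=1

Answer: xyz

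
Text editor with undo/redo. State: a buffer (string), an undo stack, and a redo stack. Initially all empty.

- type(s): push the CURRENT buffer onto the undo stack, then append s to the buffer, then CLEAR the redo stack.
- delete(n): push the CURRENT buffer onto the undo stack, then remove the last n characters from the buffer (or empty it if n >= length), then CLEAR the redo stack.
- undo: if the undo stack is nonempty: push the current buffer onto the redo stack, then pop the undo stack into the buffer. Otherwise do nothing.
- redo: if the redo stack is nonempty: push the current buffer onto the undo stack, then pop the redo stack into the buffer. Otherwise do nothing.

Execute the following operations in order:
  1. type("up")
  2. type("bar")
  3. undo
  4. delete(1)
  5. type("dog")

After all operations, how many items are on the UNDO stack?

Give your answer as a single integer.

Answer: 3

Derivation:
After op 1 (type): buf='up' undo_depth=1 redo_depth=0
After op 2 (type): buf='upbar' undo_depth=2 redo_depth=0
After op 3 (undo): buf='up' undo_depth=1 redo_depth=1
After op 4 (delete): buf='u' undo_depth=2 redo_depth=0
After op 5 (type): buf='udog' undo_depth=3 redo_depth=0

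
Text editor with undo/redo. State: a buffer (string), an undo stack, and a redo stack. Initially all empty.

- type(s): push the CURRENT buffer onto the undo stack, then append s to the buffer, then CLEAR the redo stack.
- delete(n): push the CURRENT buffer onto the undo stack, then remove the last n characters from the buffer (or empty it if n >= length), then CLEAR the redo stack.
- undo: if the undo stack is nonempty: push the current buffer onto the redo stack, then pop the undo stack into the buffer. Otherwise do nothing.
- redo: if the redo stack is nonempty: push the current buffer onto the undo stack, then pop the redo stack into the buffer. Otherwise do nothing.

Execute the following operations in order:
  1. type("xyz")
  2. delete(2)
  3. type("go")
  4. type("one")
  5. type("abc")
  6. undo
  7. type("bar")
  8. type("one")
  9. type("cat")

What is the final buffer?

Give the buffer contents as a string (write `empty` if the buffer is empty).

After op 1 (type): buf='xyz' undo_depth=1 redo_depth=0
After op 2 (delete): buf='x' undo_depth=2 redo_depth=0
After op 3 (type): buf='xgo' undo_depth=3 redo_depth=0
After op 4 (type): buf='xgoone' undo_depth=4 redo_depth=0
After op 5 (type): buf='xgooneabc' undo_depth=5 redo_depth=0
After op 6 (undo): buf='xgoone' undo_depth=4 redo_depth=1
After op 7 (type): buf='xgoonebar' undo_depth=5 redo_depth=0
After op 8 (type): buf='xgoonebarone' undo_depth=6 redo_depth=0
After op 9 (type): buf='xgoonebaronecat' undo_depth=7 redo_depth=0

Answer: xgoonebaronecat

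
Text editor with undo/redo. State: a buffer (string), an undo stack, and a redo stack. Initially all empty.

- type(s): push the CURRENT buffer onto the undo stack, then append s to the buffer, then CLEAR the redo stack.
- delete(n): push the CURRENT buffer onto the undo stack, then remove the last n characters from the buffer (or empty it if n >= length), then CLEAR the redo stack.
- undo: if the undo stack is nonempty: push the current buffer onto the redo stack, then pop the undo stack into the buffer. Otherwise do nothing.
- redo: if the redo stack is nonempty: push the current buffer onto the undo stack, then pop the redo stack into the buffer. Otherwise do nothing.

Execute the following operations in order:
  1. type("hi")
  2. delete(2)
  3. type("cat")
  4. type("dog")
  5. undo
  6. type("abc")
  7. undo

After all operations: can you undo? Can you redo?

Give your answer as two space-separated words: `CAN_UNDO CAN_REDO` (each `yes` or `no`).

Answer: yes yes

Derivation:
After op 1 (type): buf='hi' undo_depth=1 redo_depth=0
After op 2 (delete): buf='(empty)' undo_depth=2 redo_depth=0
After op 3 (type): buf='cat' undo_depth=3 redo_depth=0
After op 4 (type): buf='catdog' undo_depth=4 redo_depth=0
After op 5 (undo): buf='cat' undo_depth=3 redo_depth=1
After op 6 (type): buf='catabc' undo_depth=4 redo_depth=0
After op 7 (undo): buf='cat' undo_depth=3 redo_depth=1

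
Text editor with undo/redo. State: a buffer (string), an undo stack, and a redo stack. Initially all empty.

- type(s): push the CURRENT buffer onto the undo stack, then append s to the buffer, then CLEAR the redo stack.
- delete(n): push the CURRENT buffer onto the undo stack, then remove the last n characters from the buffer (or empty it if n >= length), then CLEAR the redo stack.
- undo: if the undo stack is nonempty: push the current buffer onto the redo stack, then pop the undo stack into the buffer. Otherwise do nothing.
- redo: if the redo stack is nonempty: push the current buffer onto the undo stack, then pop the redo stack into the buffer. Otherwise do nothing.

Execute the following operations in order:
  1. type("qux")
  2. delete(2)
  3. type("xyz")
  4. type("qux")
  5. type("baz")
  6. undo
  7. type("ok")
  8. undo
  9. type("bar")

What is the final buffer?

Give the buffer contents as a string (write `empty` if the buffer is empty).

Answer: qxyzquxbar

Derivation:
After op 1 (type): buf='qux' undo_depth=1 redo_depth=0
After op 2 (delete): buf='q' undo_depth=2 redo_depth=0
After op 3 (type): buf='qxyz' undo_depth=3 redo_depth=0
After op 4 (type): buf='qxyzqux' undo_depth=4 redo_depth=0
After op 5 (type): buf='qxyzquxbaz' undo_depth=5 redo_depth=0
After op 6 (undo): buf='qxyzqux' undo_depth=4 redo_depth=1
After op 7 (type): buf='qxyzquxok' undo_depth=5 redo_depth=0
After op 8 (undo): buf='qxyzqux' undo_depth=4 redo_depth=1
After op 9 (type): buf='qxyzquxbar' undo_depth=5 redo_depth=0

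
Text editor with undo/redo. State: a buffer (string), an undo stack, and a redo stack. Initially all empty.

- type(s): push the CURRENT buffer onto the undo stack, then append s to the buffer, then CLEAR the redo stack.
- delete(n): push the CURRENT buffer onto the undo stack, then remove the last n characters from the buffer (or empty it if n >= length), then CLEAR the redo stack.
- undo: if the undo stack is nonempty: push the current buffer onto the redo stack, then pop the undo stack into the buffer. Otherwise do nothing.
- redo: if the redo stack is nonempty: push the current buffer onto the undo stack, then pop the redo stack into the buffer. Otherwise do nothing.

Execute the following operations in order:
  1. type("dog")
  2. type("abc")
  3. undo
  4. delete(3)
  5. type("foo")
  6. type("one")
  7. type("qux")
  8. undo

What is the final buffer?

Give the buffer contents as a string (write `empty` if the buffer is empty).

After op 1 (type): buf='dog' undo_depth=1 redo_depth=0
After op 2 (type): buf='dogabc' undo_depth=2 redo_depth=0
After op 3 (undo): buf='dog' undo_depth=1 redo_depth=1
After op 4 (delete): buf='(empty)' undo_depth=2 redo_depth=0
After op 5 (type): buf='foo' undo_depth=3 redo_depth=0
After op 6 (type): buf='fooone' undo_depth=4 redo_depth=0
After op 7 (type): buf='fooonequx' undo_depth=5 redo_depth=0
After op 8 (undo): buf='fooone' undo_depth=4 redo_depth=1

Answer: fooone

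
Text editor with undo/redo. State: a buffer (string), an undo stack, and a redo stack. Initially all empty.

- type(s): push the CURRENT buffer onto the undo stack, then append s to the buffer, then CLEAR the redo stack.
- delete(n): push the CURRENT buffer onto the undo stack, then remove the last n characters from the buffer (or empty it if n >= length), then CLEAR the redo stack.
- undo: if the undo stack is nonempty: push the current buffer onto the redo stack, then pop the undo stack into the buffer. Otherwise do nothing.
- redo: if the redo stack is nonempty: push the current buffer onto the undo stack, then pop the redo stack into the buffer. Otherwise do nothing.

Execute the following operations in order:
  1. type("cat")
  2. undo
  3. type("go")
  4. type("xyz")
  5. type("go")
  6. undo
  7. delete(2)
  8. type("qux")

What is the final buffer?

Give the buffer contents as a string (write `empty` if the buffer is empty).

After op 1 (type): buf='cat' undo_depth=1 redo_depth=0
After op 2 (undo): buf='(empty)' undo_depth=0 redo_depth=1
After op 3 (type): buf='go' undo_depth=1 redo_depth=0
After op 4 (type): buf='goxyz' undo_depth=2 redo_depth=0
After op 5 (type): buf='goxyzgo' undo_depth=3 redo_depth=0
After op 6 (undo): buf='goxyz' undo_depth=2 redo_depth=1
After op 7 (delete): buf='gox' undo_depth=3 redo_depth=0
After op 8 (type): buf='goxqux' undo_depth=4 redo_depth=0

Answer: goxqux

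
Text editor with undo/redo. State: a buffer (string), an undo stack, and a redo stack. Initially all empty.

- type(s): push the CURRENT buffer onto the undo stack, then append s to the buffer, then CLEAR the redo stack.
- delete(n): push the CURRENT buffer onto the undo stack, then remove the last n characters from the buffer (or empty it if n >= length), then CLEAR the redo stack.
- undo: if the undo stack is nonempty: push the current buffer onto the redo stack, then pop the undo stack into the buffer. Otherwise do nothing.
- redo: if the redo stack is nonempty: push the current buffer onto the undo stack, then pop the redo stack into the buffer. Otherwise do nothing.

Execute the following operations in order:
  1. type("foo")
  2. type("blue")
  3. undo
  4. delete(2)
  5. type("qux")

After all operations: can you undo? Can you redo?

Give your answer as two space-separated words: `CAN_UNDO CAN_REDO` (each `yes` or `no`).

After op 1 (type): buf='foo' undo_depth=1 redo_depth=0
After op 2 (type): buf='fooblue' undo_depth=2 redo_depth=0
After op 3 (undo): buf='foo' undo_depth=1 redo_depth=1
After op 4 (delete): buf='f' undo_depth=2 redo_depth=0
After op 5 (type): buf='fqux' undo_depth=3 redo_depth=0

Answer: yes no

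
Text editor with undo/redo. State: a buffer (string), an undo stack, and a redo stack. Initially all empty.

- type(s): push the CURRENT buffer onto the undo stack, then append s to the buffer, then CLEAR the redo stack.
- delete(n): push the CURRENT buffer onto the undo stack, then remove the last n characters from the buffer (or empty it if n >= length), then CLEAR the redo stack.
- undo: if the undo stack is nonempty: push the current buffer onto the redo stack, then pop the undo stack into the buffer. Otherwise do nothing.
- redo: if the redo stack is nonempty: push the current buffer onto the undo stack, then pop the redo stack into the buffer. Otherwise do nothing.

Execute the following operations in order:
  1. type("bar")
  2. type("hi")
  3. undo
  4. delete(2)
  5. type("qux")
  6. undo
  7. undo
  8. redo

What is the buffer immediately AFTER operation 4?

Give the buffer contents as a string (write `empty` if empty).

After op 1 (type): buf='bar' undo_depth=1 redo_depth=0
After op 2 (type): buf='barhi' undo_depth=2 redo_depth=0
After op 3 (undo): buf='bar' undo_depth=1 redo_depth=1
After op 4 (delete): buf='b' undo_depth=2 redo_depth=0

Answer: b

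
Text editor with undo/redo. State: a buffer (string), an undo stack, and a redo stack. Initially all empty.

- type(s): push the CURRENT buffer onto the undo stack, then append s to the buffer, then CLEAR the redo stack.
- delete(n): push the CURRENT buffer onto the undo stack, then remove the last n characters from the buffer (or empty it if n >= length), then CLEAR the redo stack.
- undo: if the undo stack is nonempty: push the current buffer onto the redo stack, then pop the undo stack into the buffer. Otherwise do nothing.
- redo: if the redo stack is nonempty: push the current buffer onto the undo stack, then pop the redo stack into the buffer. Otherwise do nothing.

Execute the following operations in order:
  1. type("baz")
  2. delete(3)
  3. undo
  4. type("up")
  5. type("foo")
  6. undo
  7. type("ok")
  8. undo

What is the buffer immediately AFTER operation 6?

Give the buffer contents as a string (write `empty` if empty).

After op 1 (type): buf='baz' undo_depth=1 redo_depth=0
After op 2 (delete): buf='(empty)' undo_depth=2 redo_depth=0
After op 3 (undo): buf='baz' undo_depth=1 redo_depth=1
After op 4 (type): buf='bazup' undo_depth=2 redo_depth=0
After op 5 (type): buf='bazupfoo' undo_depth=3 redo_depth=0
After op 6 (undo): buf='bazup' undo_depth=2 redo_depth=1

Answer: bazup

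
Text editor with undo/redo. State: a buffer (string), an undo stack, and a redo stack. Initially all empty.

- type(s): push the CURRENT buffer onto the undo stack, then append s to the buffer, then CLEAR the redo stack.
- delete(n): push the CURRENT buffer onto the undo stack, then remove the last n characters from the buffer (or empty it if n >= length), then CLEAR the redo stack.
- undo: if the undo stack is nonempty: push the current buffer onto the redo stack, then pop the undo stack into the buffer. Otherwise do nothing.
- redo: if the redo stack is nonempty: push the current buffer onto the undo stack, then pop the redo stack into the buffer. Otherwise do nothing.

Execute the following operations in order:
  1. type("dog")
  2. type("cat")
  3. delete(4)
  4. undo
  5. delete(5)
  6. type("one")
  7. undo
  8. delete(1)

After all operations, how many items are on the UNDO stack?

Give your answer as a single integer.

After op 1 (type): buf='dog' undo_depth=1 redo_depth=0
After op 2 (type): buf='dogcat' undo_depth=2 redo_depth=0
After op 3 (delete): buf='do' undo_depth=3 redo_depth=0
After op 4 (undo): buf='dogcat' undo_depth=2 redo_depth=1
After op 5 (delete): buf='d' undo_depth=3 redo_depth=0
After op 6 (type): buf='done' undo_depth=4 redo_depth=0
After op 7 (undo): buf='d' undo_depth=3 redo_depth=1
After op 8 (delete): buf='(empty)' undo_depth=4 redo_depth=0

Answer: 4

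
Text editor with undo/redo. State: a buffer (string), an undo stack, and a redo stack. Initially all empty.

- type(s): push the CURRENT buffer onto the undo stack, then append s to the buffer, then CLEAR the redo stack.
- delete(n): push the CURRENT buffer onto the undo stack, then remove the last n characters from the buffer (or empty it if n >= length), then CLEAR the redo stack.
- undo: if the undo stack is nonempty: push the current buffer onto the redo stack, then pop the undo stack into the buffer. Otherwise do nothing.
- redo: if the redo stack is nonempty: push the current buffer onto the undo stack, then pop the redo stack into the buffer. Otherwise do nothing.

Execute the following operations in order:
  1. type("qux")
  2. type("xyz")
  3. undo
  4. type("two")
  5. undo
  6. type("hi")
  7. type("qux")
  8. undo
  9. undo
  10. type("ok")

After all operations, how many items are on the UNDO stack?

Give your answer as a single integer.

Answer: 2

Derivation:
After op 1 (type): buf='qux' undo_depth=1 redo_depth=0
After op 2 (type): buf='quxxyz' undo_depth=2 redo_depth=0
After op 3 (undo): buf='qux' undo_depth=1 redo_depth=1
After op 4 (type): buf='quxtwo' undo_depth=2 redo_depth=0
After op 5 (undo): buf='qux' undo_depth=1 redo_depth=1
After op 6 (type): buf='quxhi' undo_depth=2 redo_depth=0
After op 7 (type): buf='quxhiqux' undo_depth=3 redo_depth=0
After op 8 (undo): buf='quxhi' undo_depth=2 redo_depth=1
After op 9 (undo): buf='qux' undo_depth=1 redo_depth=2
After op 10 (type): buf='quxok' undo_depth=2 redo_depth=0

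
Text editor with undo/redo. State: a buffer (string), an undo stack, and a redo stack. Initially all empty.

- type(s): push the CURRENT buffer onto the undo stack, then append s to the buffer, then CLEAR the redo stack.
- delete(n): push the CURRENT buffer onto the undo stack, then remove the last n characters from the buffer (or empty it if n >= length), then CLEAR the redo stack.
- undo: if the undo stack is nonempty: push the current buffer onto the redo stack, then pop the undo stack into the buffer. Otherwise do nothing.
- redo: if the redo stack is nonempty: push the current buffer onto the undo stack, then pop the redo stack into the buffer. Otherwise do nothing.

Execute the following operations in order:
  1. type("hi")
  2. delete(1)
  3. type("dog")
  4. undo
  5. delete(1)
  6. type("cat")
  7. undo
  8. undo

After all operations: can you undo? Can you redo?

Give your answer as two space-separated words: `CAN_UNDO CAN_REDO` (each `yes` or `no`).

After op 1 (type): buf='hi' undo_depth=1 redo_depth=0
After op 2 (delete): buf='h' undo_depth=2 redo_depth=0
After op 3 (type): buf='hdog' undo_depth=3 redo_depth=0
After op 4 (undo): buf='h' undo_depth=2 redo_depth=1
After op 5 (delete): buf='(empty)' undo_depth=3 redo_depth=0
After op 6 (type): buf='cat' undo_depth=4 redo_depth=0
After op 7 (undo): buf='(empty)' undo_depth=3 redo_depth=1
After op 8 (undo): buf='h' undo_depth=2 redo_depth=2

Answer: yes yes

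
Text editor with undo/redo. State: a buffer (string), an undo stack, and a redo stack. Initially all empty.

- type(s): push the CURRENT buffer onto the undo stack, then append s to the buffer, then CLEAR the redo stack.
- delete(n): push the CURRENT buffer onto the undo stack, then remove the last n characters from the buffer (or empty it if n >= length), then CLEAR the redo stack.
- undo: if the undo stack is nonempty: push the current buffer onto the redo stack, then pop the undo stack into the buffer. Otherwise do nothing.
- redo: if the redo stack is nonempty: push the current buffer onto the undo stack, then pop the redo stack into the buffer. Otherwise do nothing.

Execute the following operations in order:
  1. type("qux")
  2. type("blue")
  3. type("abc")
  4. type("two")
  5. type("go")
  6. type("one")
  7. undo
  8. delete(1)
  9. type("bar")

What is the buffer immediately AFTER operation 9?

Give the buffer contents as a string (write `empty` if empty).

Answer: quxblueabctwogbar

Derivation:
After op 1 (type): buf='qux' undo_depth=1 redo_depth=0
After op 2 (type): buf='quxblue' undo_depth=2 redo_depth=0
After op 3 (type): buf='quxblueabc' undo_depth=3 redo_depth=0
After op 4 (type): buf='quxblueabctwo' undo_depth=4 redo_depth=0
After op 5 (type): buf='quxblueabctwogo' undo_depth=5 redo_depth=0
After op 6 (type): buf='quxblueabctwogoone' undo_depth=6 redo_depth=0
After op 7 (undo): buf='quxblueabctwogo' undo_depth=5 redo_depth=1
After op 8 (delete): buf='quxblueabctwog' undo_depth=6 redo_depth=0
After op 9 (type): buf='quxblueabctwogbar' undo_depth=7 redo_depth=0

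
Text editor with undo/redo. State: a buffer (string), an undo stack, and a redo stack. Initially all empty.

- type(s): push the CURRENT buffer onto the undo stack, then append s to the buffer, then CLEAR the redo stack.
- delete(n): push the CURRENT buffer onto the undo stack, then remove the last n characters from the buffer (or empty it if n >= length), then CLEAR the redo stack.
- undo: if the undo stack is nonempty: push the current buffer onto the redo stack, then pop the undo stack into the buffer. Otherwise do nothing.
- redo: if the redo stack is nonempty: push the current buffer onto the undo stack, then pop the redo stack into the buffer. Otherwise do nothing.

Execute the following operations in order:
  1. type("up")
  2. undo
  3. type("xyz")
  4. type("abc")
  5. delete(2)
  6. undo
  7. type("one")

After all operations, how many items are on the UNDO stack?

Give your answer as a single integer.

Answer: 3

Derivation:
After op 1 (type): buf='up' undo_depth=1 redo_depth=0
After op 2 (undo): buf='(empty)' undo_depth=0 redo_depth=1
After op 3 (type): buf='xyz' undo_depth=1 redo_depth=0
After op 4 (type): buf='xyzabc' undo_depth=2 redo_depth=0
After op 5 (delete): buf='xyza' undo_depth=3 redo_depth=0
After op 6 (undo): buf='xyzabc' undo_depth=2 redo_depth=1
After op 7 (type): buf='xyzabcone' undo_depth=3 redo_depth=0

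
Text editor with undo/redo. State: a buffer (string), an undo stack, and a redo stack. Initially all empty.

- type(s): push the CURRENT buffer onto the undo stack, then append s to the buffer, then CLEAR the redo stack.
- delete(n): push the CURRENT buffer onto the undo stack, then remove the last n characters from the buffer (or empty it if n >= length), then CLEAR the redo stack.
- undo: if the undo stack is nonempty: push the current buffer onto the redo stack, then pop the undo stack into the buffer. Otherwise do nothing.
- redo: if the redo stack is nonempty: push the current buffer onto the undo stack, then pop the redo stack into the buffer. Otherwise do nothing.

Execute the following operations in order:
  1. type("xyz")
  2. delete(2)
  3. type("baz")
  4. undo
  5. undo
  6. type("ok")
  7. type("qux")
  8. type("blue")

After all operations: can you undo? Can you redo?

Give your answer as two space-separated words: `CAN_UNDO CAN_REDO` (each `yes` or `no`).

Answer: yes no

Derivation:
After op 1 (type): buf='xyz' undo_depth=1 redo_depth=0
After op 2 (delete): buf='x' undo_depth=2 redo_depth=0
After op 3 (type): buf='xbaz' undo_depth=3 redo_depth=0
After op 4 (undo): buf='x' undo_depth=2 redo_depth=1
After op 5 (undo): buf='xyz' undo_depth=1 redo_depth=2
After op 6 (type): buf='xyzok' undo_depth=2 redo_depth=0
After op 7 (type): buf='xyzokqux' undo_depth=3 redo_depth=0
After op 8 (type): buf='xyzokquxblue' undo_depth=4 redo_depth=0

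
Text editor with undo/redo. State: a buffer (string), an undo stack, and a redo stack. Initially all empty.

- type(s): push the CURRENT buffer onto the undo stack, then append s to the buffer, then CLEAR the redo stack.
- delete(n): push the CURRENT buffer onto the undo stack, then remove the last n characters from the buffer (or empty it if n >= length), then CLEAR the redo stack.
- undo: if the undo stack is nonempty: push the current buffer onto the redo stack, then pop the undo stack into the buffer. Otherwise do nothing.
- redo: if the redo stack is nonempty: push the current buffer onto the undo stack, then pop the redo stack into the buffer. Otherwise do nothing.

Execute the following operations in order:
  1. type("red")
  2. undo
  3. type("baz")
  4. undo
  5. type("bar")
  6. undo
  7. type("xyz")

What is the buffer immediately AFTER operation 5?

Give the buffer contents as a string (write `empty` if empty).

After op 1 (type): buf='red' undo_depth=1 redo_depth=0
After op 2 (undo): buf='(empty)' undo_depth=0 redo_depth=1
After op 3 (type): buf='baz' undo_depth=1 redo_depth=0
After op 4 (undo): buf='(empty)' undo_depth=0 redo_depth=1
After op 5 (type): buf='bar' undo_depth=1 redo_depth=0

Answer: bar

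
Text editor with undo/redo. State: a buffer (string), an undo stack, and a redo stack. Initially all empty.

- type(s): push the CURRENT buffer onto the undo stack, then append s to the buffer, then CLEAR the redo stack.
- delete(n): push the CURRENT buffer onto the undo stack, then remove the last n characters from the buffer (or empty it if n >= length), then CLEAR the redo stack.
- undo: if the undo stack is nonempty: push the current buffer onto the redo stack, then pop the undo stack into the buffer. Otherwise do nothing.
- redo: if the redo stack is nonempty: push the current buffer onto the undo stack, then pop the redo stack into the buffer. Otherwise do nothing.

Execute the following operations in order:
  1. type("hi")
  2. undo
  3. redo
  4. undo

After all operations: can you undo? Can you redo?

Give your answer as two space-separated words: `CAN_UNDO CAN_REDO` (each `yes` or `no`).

After op 1 (type): buf='hi' undo_depth=1 redo_depth=0
After op 2 (undo): buf='(empty)' undo_depth=0 redo_depth=1
After op 3 (redo): buf='hi' undo_depth=1 redo_depth=0
After op 4 (undo): buf='(empty)' undo_depth=0 redo_depth=1

Answer: no yes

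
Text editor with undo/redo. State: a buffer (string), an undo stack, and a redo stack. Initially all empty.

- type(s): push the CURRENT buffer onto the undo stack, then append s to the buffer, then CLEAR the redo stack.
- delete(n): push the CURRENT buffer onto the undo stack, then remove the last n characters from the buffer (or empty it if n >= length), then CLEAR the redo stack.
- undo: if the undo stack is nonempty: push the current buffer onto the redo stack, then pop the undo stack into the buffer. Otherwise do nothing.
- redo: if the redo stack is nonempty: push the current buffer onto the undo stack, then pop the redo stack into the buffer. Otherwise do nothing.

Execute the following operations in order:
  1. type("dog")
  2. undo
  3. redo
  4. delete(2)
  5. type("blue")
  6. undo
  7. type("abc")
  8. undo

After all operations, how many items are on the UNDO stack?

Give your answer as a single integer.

Answer: 2

Derivation:
After op 1 (type): buf='dog' undo_depth=1 redo_depth=0
After op 2 (undo): buf='(empty)' undo_depth=0 redo_depth=1
After op 3 (redo): buf='dog' undo_depth=1 redo_depth=0
After op 4 (delete): buf='d' undo_depth=2 redo_depth=0
After op 5 (type): buf='dblue' undo_depth=3 redo_depth=0
After op 6 (undo): buf='d' undo_depth=2 redo_depth=1
After op 7 (type): buf='dabc' undo_depth=3 redo_depth=0
After op 8 (undo): buf='d' undo_depth=2 redo_depth=1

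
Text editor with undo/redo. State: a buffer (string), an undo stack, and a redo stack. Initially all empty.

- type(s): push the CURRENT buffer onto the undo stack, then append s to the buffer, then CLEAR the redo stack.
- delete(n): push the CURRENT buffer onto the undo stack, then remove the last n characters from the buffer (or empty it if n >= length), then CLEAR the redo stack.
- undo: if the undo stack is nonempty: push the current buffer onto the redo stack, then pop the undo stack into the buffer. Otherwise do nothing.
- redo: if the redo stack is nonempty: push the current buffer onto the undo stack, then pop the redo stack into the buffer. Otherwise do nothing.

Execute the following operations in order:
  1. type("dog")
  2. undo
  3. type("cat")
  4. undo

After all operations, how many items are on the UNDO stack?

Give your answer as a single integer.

Answer: 0

Derivation:
After op 1 (type): buf='dog' undo_depth=1 redo_depth=0
After op 2 (undo): buf='(empty)' undo_depth=0 redo_depth=1
After op 3 (type): buf='cat' undo_depth=1 redo_depth=0
After op 4 (undo): buf='(empty)' undo_depth=0 redo_depth=1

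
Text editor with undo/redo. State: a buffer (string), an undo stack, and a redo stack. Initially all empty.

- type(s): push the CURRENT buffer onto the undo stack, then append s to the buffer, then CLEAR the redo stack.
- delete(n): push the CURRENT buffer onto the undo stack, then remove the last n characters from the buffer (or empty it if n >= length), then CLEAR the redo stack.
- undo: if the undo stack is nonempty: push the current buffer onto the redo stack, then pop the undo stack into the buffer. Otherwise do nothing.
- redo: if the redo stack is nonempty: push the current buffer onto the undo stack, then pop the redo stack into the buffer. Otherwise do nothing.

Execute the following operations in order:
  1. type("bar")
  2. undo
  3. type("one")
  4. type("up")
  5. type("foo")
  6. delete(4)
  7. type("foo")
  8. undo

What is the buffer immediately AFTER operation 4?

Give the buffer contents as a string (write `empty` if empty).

Answer: oneup

Derivation:
After op 1 (type): buf='bar' undo_depth=1 redo_depth=0
After op 2 (undo): buf='(empty)' undo_depth=0 redo_depth=1
After op 3 (type): buf='one' undo_depth=1 redo_depth=0
After op 4 (type): buf='oneup' undo_depth=2 redo_depth=0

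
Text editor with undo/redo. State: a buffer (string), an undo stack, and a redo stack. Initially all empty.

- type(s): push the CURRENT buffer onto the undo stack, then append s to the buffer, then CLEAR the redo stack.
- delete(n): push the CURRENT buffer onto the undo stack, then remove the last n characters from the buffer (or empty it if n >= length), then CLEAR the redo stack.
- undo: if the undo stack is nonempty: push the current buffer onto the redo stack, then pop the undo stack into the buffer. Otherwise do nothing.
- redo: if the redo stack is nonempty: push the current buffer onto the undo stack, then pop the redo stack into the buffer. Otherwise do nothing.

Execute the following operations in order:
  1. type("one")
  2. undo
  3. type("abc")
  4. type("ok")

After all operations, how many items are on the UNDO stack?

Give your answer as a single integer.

After op 1 (type): buf='one' undo_depth=1 redo_depth=0
After op 2 (undo): buf='(empty)' undo_depth=0 redo_depth=1
After op 3 (type): buf='abc' undo_depth=1 redo_depth=0
After op 4 (type): buf='abcok' undo_depth=2 redo_depth=0

Answer: 2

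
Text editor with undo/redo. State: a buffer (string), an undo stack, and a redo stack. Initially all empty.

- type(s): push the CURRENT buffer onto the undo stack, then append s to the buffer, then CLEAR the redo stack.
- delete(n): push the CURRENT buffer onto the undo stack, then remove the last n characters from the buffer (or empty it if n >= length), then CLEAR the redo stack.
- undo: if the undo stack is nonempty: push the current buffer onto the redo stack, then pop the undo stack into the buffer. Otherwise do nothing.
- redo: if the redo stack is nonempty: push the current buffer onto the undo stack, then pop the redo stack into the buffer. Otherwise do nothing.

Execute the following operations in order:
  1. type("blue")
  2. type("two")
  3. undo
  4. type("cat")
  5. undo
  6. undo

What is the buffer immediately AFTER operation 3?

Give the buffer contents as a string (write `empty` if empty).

Answer: blue

Derivation:
After op 1 (type): buf='blue' undo_depth=1 redo_depth=0
After op 2 (type): buf='bluetwo' undo_depth=2 redo_depth=0
After op 3 (undo): buf='blue' undo_depth=1 redo_depth=1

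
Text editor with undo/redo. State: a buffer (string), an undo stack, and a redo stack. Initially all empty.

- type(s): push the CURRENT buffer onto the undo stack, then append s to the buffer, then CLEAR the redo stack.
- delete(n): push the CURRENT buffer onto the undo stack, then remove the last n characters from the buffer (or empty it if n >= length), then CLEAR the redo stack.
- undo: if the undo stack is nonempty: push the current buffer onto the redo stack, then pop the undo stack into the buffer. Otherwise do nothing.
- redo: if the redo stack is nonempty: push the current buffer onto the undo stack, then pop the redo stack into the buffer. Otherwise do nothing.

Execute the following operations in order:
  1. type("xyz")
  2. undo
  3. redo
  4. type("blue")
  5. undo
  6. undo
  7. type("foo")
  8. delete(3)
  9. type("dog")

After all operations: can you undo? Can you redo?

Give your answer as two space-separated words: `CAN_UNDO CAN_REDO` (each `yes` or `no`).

Answer: yes no

Derivation:
After op 1 (type): buf='xyz' undo_depth=1 redo_depth=0
After op 2 (undo): buf='(empty)' undo_depth=0 redo_depth=1
After op 3 (redo): buf='xyz' undo_depth=1 redo_depth=0
After op 4 (type): buf='xyzblue' undo_depth=2 redo_depth=0
After op 5 (undo): buf='xyz' undo_depth=1 redo_depth=1
After op 6 (undo): buf='(empty)' undo_depth=0 redo_depth=2
After op 7 (type): buf='foo' undo_depth=1 redo_depth=0
After op 8 (delete): buf='(empty)' undo_depth=2 redo_depth=0
After op 9 (type): buf='dog' undo_depth=3 redo_depth=0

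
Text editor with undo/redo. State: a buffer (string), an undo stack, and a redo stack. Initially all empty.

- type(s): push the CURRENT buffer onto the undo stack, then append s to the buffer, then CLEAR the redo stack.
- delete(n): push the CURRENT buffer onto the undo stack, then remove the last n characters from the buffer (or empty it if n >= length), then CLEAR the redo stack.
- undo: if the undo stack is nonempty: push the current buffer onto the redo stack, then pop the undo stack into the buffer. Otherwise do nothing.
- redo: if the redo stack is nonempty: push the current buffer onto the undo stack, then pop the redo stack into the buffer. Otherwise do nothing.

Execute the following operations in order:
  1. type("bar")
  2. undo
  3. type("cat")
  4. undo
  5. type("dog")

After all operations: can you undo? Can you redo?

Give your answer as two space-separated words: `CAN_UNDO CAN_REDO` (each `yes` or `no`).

After op 1 (type): buf='bar' undo_depth=1 redo_depth=0
After op 2 (undo): buf='(empty)' undo_depth=0 redo_depth=1
After op 3 (type): buf='cat' undo_depth=1 redo_depth=0
After op 4 (undo): buf='(empty)' undo_depth=0 redo_depth=1
After op 5 (type): buf='dog' undo_depth=1 redo_depth=0

Answer: yes no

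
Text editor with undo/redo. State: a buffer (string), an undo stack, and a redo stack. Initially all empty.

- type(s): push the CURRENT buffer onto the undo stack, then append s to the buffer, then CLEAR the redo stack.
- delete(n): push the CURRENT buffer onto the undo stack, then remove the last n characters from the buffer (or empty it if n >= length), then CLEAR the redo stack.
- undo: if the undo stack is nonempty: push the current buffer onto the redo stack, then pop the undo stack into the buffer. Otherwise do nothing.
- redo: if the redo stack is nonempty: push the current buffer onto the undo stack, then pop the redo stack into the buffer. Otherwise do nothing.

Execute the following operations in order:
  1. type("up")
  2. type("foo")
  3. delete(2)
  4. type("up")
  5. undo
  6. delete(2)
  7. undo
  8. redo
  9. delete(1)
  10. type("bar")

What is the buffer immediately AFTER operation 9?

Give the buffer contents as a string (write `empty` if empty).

Answer: empty

Derivation:
After op 1 (type): buf='up' undo_depth=1 redo_depth=0
After op 2 (type): buf='upfoo' undo_depth=2 redo_depth=0
After op 3 (delete): buf='upf' undo_depth=3 redo_depth=0
After op 4 (type): buf='upfup' undo_depth=4 redo_depth=0
After op 5 (undo): buf='upf' undo_depth=3 redo_depth=1
After op 6 (delete): buf='u' undo_depth=4 redo_depth=0
After op 7 (undo): buf='upf' undo_depth=3 redo_depth=1
After op 8 (redo): buf='u' undo_depth=4 redo_depth=0
After op 9 (delete): buf='(empty)' undo_depth=5 redo_depth=0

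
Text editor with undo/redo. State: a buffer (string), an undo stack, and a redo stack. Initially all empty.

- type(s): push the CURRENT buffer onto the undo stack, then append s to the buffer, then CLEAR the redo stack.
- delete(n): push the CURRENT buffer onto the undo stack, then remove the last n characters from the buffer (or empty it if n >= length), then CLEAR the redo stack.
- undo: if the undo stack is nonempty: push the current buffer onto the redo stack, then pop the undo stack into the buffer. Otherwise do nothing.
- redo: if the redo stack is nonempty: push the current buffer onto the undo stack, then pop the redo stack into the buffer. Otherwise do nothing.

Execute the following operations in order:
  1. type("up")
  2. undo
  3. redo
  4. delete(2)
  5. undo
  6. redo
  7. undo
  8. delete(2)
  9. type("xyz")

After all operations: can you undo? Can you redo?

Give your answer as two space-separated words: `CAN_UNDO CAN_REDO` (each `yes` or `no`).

Answer: yes no

Derivation:
After op 1 (type): buf='up' undo_depth=1 redo_depth=0
After op 2 (undo): buf='(empty)' undo_depth=0 redo_depth=1
After op 3 (redo): buf='up' undo_depth=1 redo_depth=0
After op 4 (delete): buf='(empty)' undo_depth=2 redo_depth=0
After op 5 (undo): buf='up' undo_depth=1 redo_depth=1
After op 6 (redo): buf='(empty)' undo_depth=2 redo_depth=0
After op 7 (undo): buf='up' undo_depth=1 redo_depth=1
After op 8 (delete): buf='(empty)' undo_depth=2 redo_depth=0
After op 9 (type): buf='xyz' undo_depth=3 redo_depth=0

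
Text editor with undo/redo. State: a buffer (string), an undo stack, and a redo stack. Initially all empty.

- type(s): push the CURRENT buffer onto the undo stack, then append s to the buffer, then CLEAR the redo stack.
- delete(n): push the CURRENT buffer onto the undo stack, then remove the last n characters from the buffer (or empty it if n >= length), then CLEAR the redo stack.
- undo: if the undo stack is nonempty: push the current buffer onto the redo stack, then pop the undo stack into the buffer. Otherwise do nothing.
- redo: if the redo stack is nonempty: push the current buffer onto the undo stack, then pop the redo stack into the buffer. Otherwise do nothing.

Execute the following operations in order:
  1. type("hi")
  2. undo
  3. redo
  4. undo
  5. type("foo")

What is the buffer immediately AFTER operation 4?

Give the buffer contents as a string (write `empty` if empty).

Answer: empty

Derivation:
After op 1 (type): buf='hi' undo_depth=1 redo_depth=0
After op 2 (undo): buf='(empty)' undo_depth=0 redo_depth=1
After op 3 (redo): buf='hi' undo_depth=1 redo_depth=0
After op 4 (undo): buf='(empty)' undo_depth=0 redo_depth=1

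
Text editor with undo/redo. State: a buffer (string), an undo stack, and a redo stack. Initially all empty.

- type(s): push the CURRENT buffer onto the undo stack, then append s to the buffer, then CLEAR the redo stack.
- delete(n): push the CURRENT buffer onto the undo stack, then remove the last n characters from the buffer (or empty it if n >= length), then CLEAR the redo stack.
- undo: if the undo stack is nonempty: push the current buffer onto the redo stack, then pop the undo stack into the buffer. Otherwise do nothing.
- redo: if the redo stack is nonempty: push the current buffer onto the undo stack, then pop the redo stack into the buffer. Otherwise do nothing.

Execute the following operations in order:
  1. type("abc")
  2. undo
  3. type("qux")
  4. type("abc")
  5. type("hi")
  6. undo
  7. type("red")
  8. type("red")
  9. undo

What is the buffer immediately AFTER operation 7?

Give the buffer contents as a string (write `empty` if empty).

Answer: quxabcred

Derivation:
After op 1 (type): buf='abc' undo_depth=1 redo_depth=0
After op 2 (undo): buf='(empty)' undo_depth=0 redo_depth=1
After op 3 (type): buf='qux' undo_depth=1 redo_depth=0
After op 4 (type): buf='quxabc' undo_depth=2 redo_depth=0
After op 5 (type): buf='quxabchi' undo_depth=3 redo_depth=0
After op 6 (undo): buf='quxabc' undo_depth=2 redo_depth=1
After op 7 (type): buf='quxabcred' undo_depth=3 redo_depth=0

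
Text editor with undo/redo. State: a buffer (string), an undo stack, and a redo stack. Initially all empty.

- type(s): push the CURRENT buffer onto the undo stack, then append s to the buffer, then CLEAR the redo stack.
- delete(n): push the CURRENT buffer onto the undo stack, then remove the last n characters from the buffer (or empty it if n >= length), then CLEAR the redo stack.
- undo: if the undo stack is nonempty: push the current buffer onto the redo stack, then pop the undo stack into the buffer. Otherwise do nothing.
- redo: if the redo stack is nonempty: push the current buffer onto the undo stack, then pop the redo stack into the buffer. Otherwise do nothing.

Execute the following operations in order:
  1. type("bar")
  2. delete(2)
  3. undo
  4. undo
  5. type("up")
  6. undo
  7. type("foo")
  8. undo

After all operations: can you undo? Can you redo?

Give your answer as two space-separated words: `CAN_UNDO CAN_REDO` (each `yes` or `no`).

Answer: no yes

Derivation:
After op 1 (type): buf='bar' undo_depth=1 redo_depth=0
After op 2 (delete): buf='b' undo_depth=2 redo_depth=0
After op 3 (undo): buf='bar' undo_depth=1 redo_depth=1
After op 4 (undo): buf='(empty)' undo_depth=0 redo_depth=2
After op 5 (type): buf='up' undo_depth=1 redo_depth=0
After op 6 (undo): buf='(empty)' undo_depth=0 redo_depth=1
After op 7 (type): buf='foo' undo_depth=1 redo_depth=0
After op 8 (undo): buf='(empty)' undo_depth=0 redo_depth=1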